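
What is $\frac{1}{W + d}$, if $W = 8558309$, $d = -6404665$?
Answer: $\frac{1}{2153644} \approx 4.6433 \cdot 10^{-7}$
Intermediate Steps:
$\frac{1}{W + d} = \frac{1}{8558309 - 6404665} = \frac{1}{2153644}$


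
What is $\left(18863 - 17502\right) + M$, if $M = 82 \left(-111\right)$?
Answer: $-7741$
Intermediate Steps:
$M = -9102$
$\left(18863 - 17502\right) + M = \left(18863 - 17502\right) - 9102 = 1361 - 9102 = -7741$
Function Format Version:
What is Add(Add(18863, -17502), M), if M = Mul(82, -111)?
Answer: -7741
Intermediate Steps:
M = -9102
Add(Add(18863, -17502), M) = Add(Add(18863, -17502), -9102) = Add(1361, -9102) = -7741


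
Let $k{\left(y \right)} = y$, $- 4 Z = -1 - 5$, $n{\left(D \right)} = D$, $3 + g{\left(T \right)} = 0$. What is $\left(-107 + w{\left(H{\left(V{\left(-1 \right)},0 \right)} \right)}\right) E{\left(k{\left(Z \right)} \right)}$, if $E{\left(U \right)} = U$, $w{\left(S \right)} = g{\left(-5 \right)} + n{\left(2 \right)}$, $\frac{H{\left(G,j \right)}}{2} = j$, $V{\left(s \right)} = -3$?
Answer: $-162$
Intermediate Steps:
$H{\left(G,j \right)} = 2 j$
$g{\left(T \right)} = -3$ ($g{\left(T \right)} = -3 + 0 = -3$)
$Z = \frac{3}{2}$ ($Z = - \frac{-1 - 5}{4} = \left(- \frac{1}{4}\right) \left(-6\right) = \frac{3}{2} \approx 1.5$)
$w{\left(S \right)} = -1$ ($w{\left(S \right)} = -3 + 2 = -1$)
$\left(-107 + w{\left(H{\left(V{\left(-1 \right)},0 \right)} \right)}\right) E{\left(k{\left(Z \right)} \right)} = \left(-107 - 1\right) \frac{3}{2} = \left(-108\right) \frac{3}{2} = -162$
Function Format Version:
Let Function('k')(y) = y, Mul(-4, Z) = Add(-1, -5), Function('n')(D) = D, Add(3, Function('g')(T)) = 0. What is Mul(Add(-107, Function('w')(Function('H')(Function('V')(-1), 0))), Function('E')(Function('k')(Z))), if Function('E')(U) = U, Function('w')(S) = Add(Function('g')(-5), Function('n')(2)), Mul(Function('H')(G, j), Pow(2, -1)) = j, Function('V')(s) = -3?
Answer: -162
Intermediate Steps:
Function('H')(G, j) = Mul(2, j)
Function('g')(T) = -3 (Function('g')(T) = Add(-3, 0) = -3)
Z = Rational(3, 2) (Z = Mul(Rational(-1, 4), Add(-1, -5)) = Mul(Rational(-1, 4), -6) = Rational(3, 2) ≈ 1.5000)
Function('w')(S) = -1 (Function('w')(S) = Add(-3, 2) = -1)
Mul(Add(-107, Function('w')(Function('H')(Function('V')(-1), 0))), Function('E')(Function('k')(Z))) = Mul(Add(-107, -1), Rational(3, 2)) = Mul(-108, Rational(3, 2)) = -162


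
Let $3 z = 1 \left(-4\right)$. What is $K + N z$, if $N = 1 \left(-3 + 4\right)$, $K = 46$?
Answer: $\frac{134}{3} \approx 44.667$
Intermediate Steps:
$z = - \frac{4}{3}$ ($z = \frac{1 \left(-4\right)}{3} = \frac{1}{3} \left(-4\right) = - \frac{4}{3} \approx -1.3333$)
$N = 1$ ($N = 1 \cdot 1 = 1$)
$K + N z = 46 + 1 \left(- \frac{4}{3}\right) = 46 - \frac{4}{3} = \frac{134}{3}$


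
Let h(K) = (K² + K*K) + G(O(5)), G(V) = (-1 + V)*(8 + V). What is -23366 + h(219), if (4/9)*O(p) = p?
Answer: 1164053/16 ≈ 72753.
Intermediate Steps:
O(p) = 9*p/4
h(K) = 3157/16 + 2*K² (h(K) = (K² + K*K) + (-8 + ((9/4)*5)² + 7*((9/4)*5)) = (K² + K²) + (-8 + (45/4)² + 7*(45/4)) = 2*K² + (-8 + 2025/16 + 315/4) = 2*K² + 3157/16 = 3157/16 + 2*K²)
-23366 + h(219) = -23366 + (3157/16 + 2*219²) = -23366 + (3157/16 + 2*47961) = -23366 + (3157/16 + 95922) = -23366 + 1537909/16 = 1164053/16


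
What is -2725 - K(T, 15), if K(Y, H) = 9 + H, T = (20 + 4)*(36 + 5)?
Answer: -2749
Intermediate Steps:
T = 984 (T = 24*41 = 984)
-2725 - K(T, 15) = -2725 - (9 + 15) = -2725 - 1*24 = -2725 - 24 = -2749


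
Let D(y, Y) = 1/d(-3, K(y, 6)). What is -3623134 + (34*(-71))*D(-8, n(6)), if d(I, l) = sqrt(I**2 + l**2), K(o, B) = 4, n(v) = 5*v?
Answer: -18118084/5 ≈ -3.6236e+6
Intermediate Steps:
D(y, Y) = 1/5 (D(y, Y) = 1/(sqrt((-3)**2 + 4**2)) = 1/(sqrt(9 + 16)) = 1/(sqrt(25)) = 1/5)
-3623134 + (34*(-71))*D(-8, n(6)) = -3623134 + (34*(-71))*(1/5) = -3623134 - 2414*1/5 = -3623134 - 2414/5 = -18118084/5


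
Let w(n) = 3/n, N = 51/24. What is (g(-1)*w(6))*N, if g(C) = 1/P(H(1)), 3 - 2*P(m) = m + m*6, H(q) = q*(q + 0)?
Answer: -17/32 ≈ -0.53125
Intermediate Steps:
H(q) = q² (H(q) = q*q = q²)
N = 17/8 (N = 51*(1/24) = 17/8 ≈ 2.1250)
P(m) = 3/2 - 7*m/2 (P(m) = 3/2 - (m + m*6)/2 = 3/2 - (m + 6*m)/2 = 3/2 - 7*m/2)
g(C) = -½ (g(C) = 1/(3/2 - 7/2*1²) = 1/(3/2 - 7/2*1) = 1/(3/2 - 7/2) = 1/(-2) = 1*(-½) = -½)
(g(-1)*w(6))*N = -3/(2*6)*(17/8) = -½*½*(17/8) = -¼*17/8 = -17/32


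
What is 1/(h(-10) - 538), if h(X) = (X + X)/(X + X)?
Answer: -1/537 ≈ -0.0018622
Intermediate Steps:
h(X) = 1 (h(X) = (2*X)/((2*X)) = (2*X)*(1/(2*X)) = 1)
1/(h(-10) - 538) = 1/(1 - 538) = 1/(-537) = -1/537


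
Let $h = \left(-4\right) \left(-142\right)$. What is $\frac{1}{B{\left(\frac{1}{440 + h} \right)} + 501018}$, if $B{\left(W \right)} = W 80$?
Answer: $\frac{63}{31564139} \approx 1.9959 \cdot 10^{-6}$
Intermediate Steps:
$h = 568$
$B{\left(W \right)} = 80 W$
$\frac{1}{B{\left(\frac{1}{440 + h} \right)} + 501018} = \frac{1}{\frac{80}{440 + 568} + 501018} = \frac{1}{\frac{80}{1008} + 501018} = \frac{1}{80 \cdot \frac{1}{1008} + 501018} = \frac{1}{\frac{5}{63} + 501018} = \frac{1}{\frac{31564139}{63}} = \frac{63}{31564139}$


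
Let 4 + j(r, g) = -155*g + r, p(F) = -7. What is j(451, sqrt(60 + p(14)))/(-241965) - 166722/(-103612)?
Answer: 6715762361/4178412930 + 31*sqrt(53)/48393 ≈ 1.6119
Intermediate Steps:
j(r, g) = -4 + r - 155*g (j(r, g) = -4 + (-155*g + r) = -4 + (r - 155*g) = -4 + r - 155*g)
j(451, sqrt(60 + p(14)))/(-241965) - 166722/(-103612) = (-4 + 451 - 155*sqrt(60 - 7))/(-241965) - 166722/(-103612) = (-4 + 451 - 155*sqrt(53))*(-1/241965) - 166722*(-1/103612) = (447 - 155*sqrt(53))*(-1/241965) + 83361/51806 = (-149/80655 + 31*sqrt(53)/48393) + 83361/51806 = 6715762361/4178412930 + 31*sqrt(53)/48393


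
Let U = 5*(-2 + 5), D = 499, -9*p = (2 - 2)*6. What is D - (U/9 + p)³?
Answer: 13348/27 ≈ 494.37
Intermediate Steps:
p = 0 (p = -(2 - 2)*6/9 = -0*6 = -⅑*0 = 0)
U = 15 (U = 5*3 = 15)
D - (U/9 + p)³ = 499 - (15/9 + 0)³ = 499 - (15*(⅑) + 0)³ = 499 - (5/3 + 0)³ = 499 - (5/3)³ = 499 - 1*125/27 = 499 - 125/27 = 13348/27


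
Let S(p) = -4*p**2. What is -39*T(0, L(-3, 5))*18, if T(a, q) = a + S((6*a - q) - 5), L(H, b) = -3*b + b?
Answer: 70200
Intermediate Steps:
L(H, b) = -2*b
T(a, q) = a - 4*(-5 - q + 6*a)**2 (T(a, q) = a - 4*((6*a - q) - 5)**2 = a - 4*((-q + 6*a) - 5)**2 = a - 4*(-5 - q + 6*a)**2)
-39*T(0, L(-3, 5))*18 = -39*(0 - 4*(5 - 2*5 - 6*0)**2)*18 = -39*(0 - 4*(5 - 10 + 0)**2)*18 = -39*(0 - 4*(-5)**2)*18 = -39*(0 - 4*25)*18 = -39*(0 - 100)*18 = -39*(-100)*18 = 3900*18 = 70200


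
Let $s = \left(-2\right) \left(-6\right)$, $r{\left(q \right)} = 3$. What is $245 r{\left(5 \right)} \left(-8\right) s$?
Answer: $-70560$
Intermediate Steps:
$s = 12$
$245 r{\left(5 \right)} \left(-8\right) s = 245 \cdot 3 \left(-8\right) 12 = 245 \left(\left(-24\right) 12\right) = 245 \left(-288\right) = -70560$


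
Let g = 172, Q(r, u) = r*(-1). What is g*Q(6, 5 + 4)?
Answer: -1032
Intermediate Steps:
Q(r, u) = -r
g*Q(6, 5 + 4) = 172*(-1*6) = 172*(-6) = -1032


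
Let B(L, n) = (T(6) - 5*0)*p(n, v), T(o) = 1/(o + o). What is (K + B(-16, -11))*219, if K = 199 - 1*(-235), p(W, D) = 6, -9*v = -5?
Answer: 190311/2 ≈ 95156.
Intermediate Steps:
v = 5/9 (v = -1/9*(-5) = 5/9 ≈ 0.55556)
T(o) = 1/(2*o)
B(L, n) = 1/2 (B(L, n) = ((1/2)/6 - 5*0)*6 = ((1/2)*(1/6) + 0)*6 = (1/12 + 0)*6 = (1/12)*6 = 1/2)
K = 434 (K = 199 + 235 = 434)
(K + B(-16, -11))*219 = (434 + 1/2)*219 = (869/2)*219 = 190311/2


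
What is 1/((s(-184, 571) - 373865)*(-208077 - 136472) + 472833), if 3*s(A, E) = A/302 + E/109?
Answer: 453/58353083131181 ≈ 7.7631e-12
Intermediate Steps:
s(A, E) = E/327 + A/906 (s(A, E) = (A/302 + E/109)/3 = (E/109 + A/302)/3 = E/327 + A/906)
1/((s(-184, 571) - 373865)*(-208077 - 136472) + 472833) = 1/((((1/327)*571 + (1/906)*(-184)) - 373865)*(-208077 - 136472) + 472833) = 1/(((571/327 - 92/453) - 373865)*(-344549) + 472833) = 1/((76193/49377 - 373865)*(-344549) + 472833) = 1/(-18460255912/49377*(-344549) + 472833) = 1/(58352868937832/453 + 472833) = 1/(58353083131181/453) = 453/58353083131181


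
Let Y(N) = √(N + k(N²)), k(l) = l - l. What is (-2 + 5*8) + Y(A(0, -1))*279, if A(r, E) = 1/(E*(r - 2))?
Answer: 38 + 279*√2/2 ≈ 235.28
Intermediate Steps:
k(l) = 0
A(r, E) = 1/(E*(-2 + r))
Y(N) = √N (Y(N) = √(N + 0) = √N)
(-2 + 5*8) + Y(A(0, -1))*279 = (-2 + 5*8) + √(1/((-1)*(-2 + 0)))*279 = (-2 + 40) + √(-1/(-2))*279 = 38 + √(-1*(-½))*279 = 38 + √(½)*279 = 38 + (√2/2)*279 = 38 + 279*√2/2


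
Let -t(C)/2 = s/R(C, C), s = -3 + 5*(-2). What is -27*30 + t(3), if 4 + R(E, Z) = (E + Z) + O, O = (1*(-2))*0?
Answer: -797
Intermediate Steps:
O = 0 (O = -2*0 = 0)
R(E, Z) = -4 + E + Z (R(E, Z) = -4 + ((E + Z) + 0) = -4 + (E + Z) = -4 + E + Z)
s = -13 (s = -3 - 10 = -13)
t(C) = 26/(-4 + 2*C) (t(C) = -(-26)/(-4 + C + C) = -(-26)/(-4 + 2*C) = 26/(-4 + 2*C))
-27*30 + t(3) = -27*30 + 13/(-2 + 3) = -810 + 13/1 = -810 + 13*1 = -810 + 13 = -797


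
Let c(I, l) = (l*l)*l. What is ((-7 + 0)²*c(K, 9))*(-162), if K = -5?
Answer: -5786802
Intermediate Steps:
c(I, l) = l³ (c(I, l) = l²*l = l³)
((-7 + 0)²*c(K, 9))*(-162) = ((-7 + 0)²*9³)*(-162) = ((-7)²*729)*(-162) = (49*729)*(-162) = 35721*(-162) = -5786802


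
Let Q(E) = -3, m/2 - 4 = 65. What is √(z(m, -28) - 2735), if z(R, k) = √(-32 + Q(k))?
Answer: √(-2735 + I*√35) ≈ 0.0566 + 52.297*I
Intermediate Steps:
m = 138 (m = 8 + 2*65 = 8 + 130 = 138)
z(R, k) = I*√35 (z(R, k) = √(-32 - 3) = √(-35) = I*√35)
√(z(m, -28) - 2735) = √(I*√35 - 2735) = √(-2735 + I*√35)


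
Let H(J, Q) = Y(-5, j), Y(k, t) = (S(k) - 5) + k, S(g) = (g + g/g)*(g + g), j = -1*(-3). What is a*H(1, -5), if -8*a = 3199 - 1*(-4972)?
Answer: -122565/4 ≈ -30641.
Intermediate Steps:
j = 3
S(g) = 2*g*(1 + g) (S(g) = (g + 1)*(2*g) = (1 + g)*(2*g) = 2*g*(1 + g))
Y(k, t) = -5 + k + 2*k*(1 + k) (Y(k, t) = (2*k*(1 + k) - 5) + k = (-5 + 2*k*(1 + k)) + k = -5 + k + 2*k*(1 + k))
H(J, Q) = 30 (H(J, Q) = -5 - 5 + 2*(-5)*(1 - 5) = -5 - 5 + 2*(-5)*(-4) = -5 - 5 + 40 = 30)
a = -8171/8 (a = -(3199 - 1*(-4972))/8 = -(3199 + 4972)/8 = -1/8*8171 = -8171/8 ≈ -1021.4)
a*H(1, -5) = -8171/8*30 = -122565/4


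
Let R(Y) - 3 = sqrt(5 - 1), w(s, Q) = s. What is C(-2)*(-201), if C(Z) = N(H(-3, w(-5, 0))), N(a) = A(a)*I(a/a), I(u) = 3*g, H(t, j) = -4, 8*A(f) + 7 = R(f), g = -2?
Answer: -603/2 ≈ -301.50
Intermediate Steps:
R(Y) = 5 (R(Y) = 3 + sqrt(5 - 1) = 3 + sqrt(4) = 3 + 2 = 5)
A(f) = -1/4 (A(f) = -7/8 + (1/8)*5 = -7/8 + 5/8 = -1/4)
I(u) = -6 (I(u) = 3*(-2) = -6)
N(a) = 3/2 (N(a) = -1/4*(-6) = 3/2)
C(Z) = 3/2
C(-2)*(-201) = (3/2)*(-201) = -603/2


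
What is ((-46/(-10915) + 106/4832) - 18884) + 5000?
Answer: -366129276129/26370640 ≈ -13884.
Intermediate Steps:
((-46/(-10915) + 106/4832) - 18884) + 5000 = ((-46*(-1/10915) + 106*(1/4832)) - 18884) + 5000 = ((46/10915 + 53/2416) - 18884) + 5000 = (689631/26370640 - 18884) + 5000 = -497982476129/26370640 + 5000 = -366129276129/26370640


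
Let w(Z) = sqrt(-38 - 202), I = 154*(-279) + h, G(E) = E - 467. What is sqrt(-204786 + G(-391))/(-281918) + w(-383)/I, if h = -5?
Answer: I*(-563836*sqrt(15) - 42971*sqrt(51411))/6057149189 ≈ -0.0019691*I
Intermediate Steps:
G(E) = -467 + E
I = -42971 (I = 154*(-279) - 5 = -42966 - 5 = -42971)
w(Z) = 4*I*sqrt(15) (w(Z) = sqrt(-240) = 4*I*sqrt(15))
sqrt(-204786 + G(-391))/(-281918) + w(-383)/I = sqrt(-204786 + (-467 - 391))/(-281918) + (4*I*sqrt(15))/(-42971) = sqrt(-204786 - 858)*(-1/281918) + (4*I*sqrt(15))*(-1/42971) = sqrt(-205644)*(-1/281918) - 4*I*sqrt(15)/42971 = (2*I*sqrt(51411))*(-1/281918) - 4*I*sqrt(15)/42971 = -I*sqrt(51411)/140959 - 4*I*sqrt(15)/42971 = -4*I*sqrt(15)/42971 - I*sqrt(51411)/140959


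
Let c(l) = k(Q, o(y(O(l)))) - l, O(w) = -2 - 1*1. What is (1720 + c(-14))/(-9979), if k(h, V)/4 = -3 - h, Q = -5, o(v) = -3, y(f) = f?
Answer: -1742/9979 ≈ -0.17457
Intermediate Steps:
O(w) = -3 (O(w) = -2 - 1 = -3)
k(h, V) = -12 - 4*h (k(h, V) = 4*(-3 - h) = -12 - 4*h)
c(l) = 8 - l (c(l) = (-12 - 4*(-5)) - l = (-12 + 20) - l = 8 - l)
(1720 + c(-14))/(-9979) = (1720 + (8 - 1*(-14)))/(-9979) = (1720 + (8 + 14))*(-1/9979) = (1720 + 22)*(-1/9979) = 1742*(-1/9979) = -1742/9979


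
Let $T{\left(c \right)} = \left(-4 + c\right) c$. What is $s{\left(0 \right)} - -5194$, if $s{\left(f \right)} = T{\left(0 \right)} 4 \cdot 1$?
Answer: $5194$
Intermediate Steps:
$T{\left(c \right)} = c \left(-4 + c\right)$
$s{\left(f \right)} = 0$ ($s{\left(f \right)} = 0 \left(-4 + 0\right) 4 \cdot 1 = 0 \left(-4\right) 4 \cdot 1 = 0 \cdot 4 \cdot 1 = 0 \cdot 1 = 0$)
$s{\left(0 \right)} - -5194 = 0 - -5194 = 0 + 5194 = 5194$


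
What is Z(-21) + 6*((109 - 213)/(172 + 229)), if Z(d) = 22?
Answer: 8198/401 ≈ 20.444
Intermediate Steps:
Z(-21) + 6*((109 - 213)/(172 + 229)) = 22 + 6*((109 - 213)/(172 + 229)) = 22 + 6*(-104/401) = 22 - 624/401 = 8198/401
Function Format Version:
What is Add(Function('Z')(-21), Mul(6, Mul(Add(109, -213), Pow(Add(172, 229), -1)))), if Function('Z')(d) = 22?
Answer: Rational(8198, 401) ≈ 20.444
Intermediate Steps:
Add(Function('Z')(-21), Mul(6, Mul(Add(109, -213), Pow(Add(172, 229), -1)))) = Add(22, Mul(6, Mul(Add(109, -213), Pow(Add(172, 229), -1)))) = Add(22, Mul(6, Mul(-104, Pow(401, -1)))) = Add(22, Mul(6, Mul(-104, Rational(1, 401)))) = Add(22, Mul(6, Rational(-104, 401))) = Add(22, Rational(-624, 401)) = Rational(8198, 401)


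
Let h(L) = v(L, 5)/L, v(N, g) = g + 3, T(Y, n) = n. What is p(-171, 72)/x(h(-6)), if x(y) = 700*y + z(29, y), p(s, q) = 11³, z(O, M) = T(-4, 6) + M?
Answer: -3993/2786 ≈ -1.4332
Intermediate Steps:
v(N, g) = 3 + g
z(O, M) = 6 + M
p(s, q) = 1331
h(L) = 8/L (h(L) = (3 + 5)/L = 8/L)
x(y) = 6 + 701*y (x(y) = 700*y + (6 + y) = 6 + 701*y)
p(-171, 72)/x(h(-6)) = 1331/(6 + 701*(8/(-6))) = 1331/(6 + 701*(8*(-⅙))) = 1331/(6 + 701*(-4/3)) = 1331/(6 - 2804/3) = 1331/(-2786/3) = 1331*(-3/2786) = -3993/2786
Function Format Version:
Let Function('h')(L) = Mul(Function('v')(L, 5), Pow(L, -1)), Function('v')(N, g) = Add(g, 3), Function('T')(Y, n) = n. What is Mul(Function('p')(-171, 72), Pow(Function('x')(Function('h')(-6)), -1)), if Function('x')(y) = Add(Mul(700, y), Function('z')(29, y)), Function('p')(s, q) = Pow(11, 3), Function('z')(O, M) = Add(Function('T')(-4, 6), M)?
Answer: Rational(-3993, 2786) ≈ -1.4332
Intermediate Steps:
Function('v')(N, g) = Add(3, g)
Function('z')(O, M) = Add(6, M)
Function('p')(s, q) = 1331
Function('h')(L) = Mul(8, Pow(L, -1)) (Function('h')(L) = Mul(Add(3, 5), Pow(L, -1)) = Mul(8, Pow(L, -1)))
Function('x')(y) = Add(6, Mul(701, y)) (Function('x')(y) = Add(Mul(700, y), Add(6, y)) = Add(6, Mul(701, y)))
Mul(Function('p')(-171, 72), Pow(Function('x')(Function('h')(-6)), -1)) = Mul(1331, Pow(Add(6, Mul(701, Mul(8, Pow(-6, -1)))), -1)) = Mul(1331, Pow(Add(6, Mul(701, Mul(8, Rational(-1, 6)))), -1)) = Mul(1331, Pow(Add(6, Mul(701, Rational(-4, 3))), -1)) = Mul(1331, Pow(Add(6, Rational(-2804, 3)), -1)) = Mul(1331, Pow(Rational(-2786, 3), -1)) = Mul(1331, Rational(-3, 2786)) = Rational(-3993, 2786)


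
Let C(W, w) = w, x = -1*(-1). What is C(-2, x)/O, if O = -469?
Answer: -1/469 ≈ -0.0021322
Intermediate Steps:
x = 1
C(-2, x)/O = 1/(-469) = 1*(-1/469) = -1/469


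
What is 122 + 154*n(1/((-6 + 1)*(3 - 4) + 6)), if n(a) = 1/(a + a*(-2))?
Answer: -1572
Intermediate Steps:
n(a) = -1/a (n(a) = 1/(a - 2*a) = 1/(-a) = -1/a)
122 + 154*n(1/((-6 + 1)*(3 - 4) + 6)) = 122 + 154*(-1/(1/((-6 + 1)*(3 - 4) + 6))) = 122 + 154*(-1/(1/(-5*(-1) + 6))) = 122 + 154*(-1/(1/(5 + 6))) = 122 + 154*(-1/(1/11)) = 122 + 154*(-1/1/11) = 122 + 154*(-1*11) = 122 + 154*(-11) = 122 - 1694 = -1572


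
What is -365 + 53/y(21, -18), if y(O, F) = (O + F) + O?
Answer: -8707/24 ≈ -362.79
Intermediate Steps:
y(O, F) = F + 2*O (y(O, F) = (F + O) + O = F + 2*O)
-365 + 53/y(21, -18) = -365 + 53/(-18 + 2*21) = -365 + 53/(-18 + 42) = -365 + 53/24 = -8707/24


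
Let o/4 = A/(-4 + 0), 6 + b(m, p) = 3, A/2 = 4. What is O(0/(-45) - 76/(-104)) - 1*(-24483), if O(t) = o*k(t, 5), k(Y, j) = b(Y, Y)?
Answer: 24507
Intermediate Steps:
A = 8 (A = 2*4 = 8)
b(m, p) = -3 (b(m, p) = -6 + 3 = -3)
k(Y, j) = -3
o = -8 (o = 4*(8/(-4 + 0)) = 4*(8/(-4)) = 4*(-¼*8) = 4*(-2) = -8)
O(t) = 24 (O(t) = -8*(-3) = 24)
O(0/(-45) - 76/(-104)) - 1*(-24483) = 24 - 1*(-24483) = 24 + 24483 = 24507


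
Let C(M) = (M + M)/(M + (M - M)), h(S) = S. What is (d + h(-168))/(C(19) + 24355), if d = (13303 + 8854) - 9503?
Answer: 4162/8119 ≈ 0.51262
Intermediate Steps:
d = 12654 (d = 22157 - 9503 = 12654)
C(M) = 2 (C(M) = (2*M)/(M + 0) = (2*M)/M = 2)
(d + h(-168))/(C(19) + 24355) = (12654 - 168)/(2 + 24355) = 12486/24357 = 12486*(1/24357) = 4162/8119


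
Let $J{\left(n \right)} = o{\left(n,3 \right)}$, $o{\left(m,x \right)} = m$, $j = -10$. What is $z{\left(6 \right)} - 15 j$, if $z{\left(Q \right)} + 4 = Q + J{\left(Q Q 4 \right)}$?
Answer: $296$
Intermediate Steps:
$J{\left(n \right)} = n$
$z{\left(Q \right)} = -4 + Q + 4 Q^{2}$ ($z{\left(Q \right)} = -4 + \left(Q + Q Q 4\right) = -4 + \left(Q + Q^{2} \cdot 4\right) = -4 + \left(Q + 4 Q^{2}\right) = -4 + Q + 4 Q^{2}$)
$z{\left(6 \right)} - 15 j = \left(-4 + 6 + 4 \cdot 6^{2}\right) - -150 = \left(-4 + 6 + 4 \cdot 36\right) + 150 = \left(-4 + 6 + 144\right) + 150 = 146 + 150 = 296$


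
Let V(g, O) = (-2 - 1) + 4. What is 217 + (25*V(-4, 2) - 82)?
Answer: 160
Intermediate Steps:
V(g, O) = 1 (V(g, O) = -3 + 4 = 1)
217 + (25*V(-4, 2) - 82) = 217 + (25*1 - 82) = 217 + (25 - 82) = 217 - 57 = 160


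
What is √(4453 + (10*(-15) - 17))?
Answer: √4286 ≈ 65.468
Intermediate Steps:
√(4453 + (10*(-15) - 17)) = √(4453 + (-150 - 17)) = √(4453 - 167) = √4286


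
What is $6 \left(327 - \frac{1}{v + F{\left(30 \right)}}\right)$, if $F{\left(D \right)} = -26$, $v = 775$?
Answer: $\frac{1469532}{749} \approx 1962.0$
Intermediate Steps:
$6 \left(327 - \frac{1}{v + F{\left(30 \right)}}\right) = 6 \left(327 - \frac{1}{775 - 26}\right) = 6 \left(327 - \frac{1}{749}\right) = 6 \cdot \frac{244922}{749} = \frac{1469532}{749}$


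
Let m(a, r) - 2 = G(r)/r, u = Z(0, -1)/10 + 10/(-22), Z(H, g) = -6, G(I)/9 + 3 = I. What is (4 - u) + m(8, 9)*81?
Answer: 35918/55 ≈ 653.05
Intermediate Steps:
G(I) = -27 + 9*I
u = -58/55 (u = -6/10 + 10/(-22) = -6*⅒ + 10*(-1/22) = -⅗ - 5/11 = -58/55 ≈ -1.0545)
m(a, r) = 2 + (-27 + 9*r)/r
(4 - u) + m(8, 9)*81 = (4 - 1*(-58/55)) + (11 - 27/9)*81 = (4 + 58/55) + (11 - 27*⅑)*81 = 278/55 + (11 - 3)*81 = 278/55 + 8*81 = 278/55 + 648 = 35918/55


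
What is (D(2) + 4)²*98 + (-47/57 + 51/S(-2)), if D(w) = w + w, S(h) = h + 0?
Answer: 712007/114 ≈ 6245.7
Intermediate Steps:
S(h) = h
D(w) = 2*w
(D(2) + 4)²*98 + (-47/57 + 51/S(-2)) = (2*2 + 4)²*98 + (-47/57 + 51/(-2)) = (4 + 4)²*98 + (-47*1/57 + 51*(-½)) = 8²*98 + (-47/57 - 51/2) = 64*98 - 3001/114 = 6272 - 3001/114 = 712007/114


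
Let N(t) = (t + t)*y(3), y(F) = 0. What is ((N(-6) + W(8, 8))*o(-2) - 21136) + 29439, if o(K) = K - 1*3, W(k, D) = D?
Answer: 8263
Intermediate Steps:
N(t) = 0 (N(t) = (t + t)*0 = (2*t)*0 = 0)
o(K) = -3 + K (o(K) = K - 3 = -3 + K)
((N(-6) + W(8, 8))*o(-2) - 21136) + 29439 = ((0 + 8)*(-3 - 2) - 21136) + 29439 = (8*(-5) - 21136) + 29439 = (-40 - 21136) + 29439 = -21176 + 29439 = 8263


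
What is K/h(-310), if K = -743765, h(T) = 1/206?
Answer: -153215590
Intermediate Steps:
h(T) = 1/206
K/h(-310) = -743765/1/206 = -743765*206 = -153215590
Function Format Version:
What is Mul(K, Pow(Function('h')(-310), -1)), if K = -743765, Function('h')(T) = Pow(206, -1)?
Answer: -153215590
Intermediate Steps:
Function('h')(T) = Rational(1, 206)
Mul(K, Pow(Function('h')(-310), -1)) = Mul(-743765, Pow(Rational(1, 206), -1)) = Mul(-743765, 206) = -153215590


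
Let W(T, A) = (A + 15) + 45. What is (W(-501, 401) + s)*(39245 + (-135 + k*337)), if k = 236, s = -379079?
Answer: -44919996756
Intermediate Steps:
W(T, A) = 60 + A (W(T, A) = (15 + A) + 45 = 60 + A)
(W(-501, 401) + s)*(39245 + (-135 + k*337)) = ((60 + 401) - 379079)*(39245 + (-135 + 236*337)) = (461 - 379079)*(39245 + (-135 + 79532)) = -378618*(39245 + 79397) = -378618*118642 = -44919996756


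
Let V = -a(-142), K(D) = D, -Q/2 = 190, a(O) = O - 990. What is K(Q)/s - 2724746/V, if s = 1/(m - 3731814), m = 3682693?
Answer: 10563582307/566 ≈ 1.8664e+7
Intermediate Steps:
a(O) = -990 + O
Q = -380 (Q = -2*190 = -380)
V = 1132 (V = -(-990 - 142) = -1*(-1132) = 1132)
s = -1/49121 (s = 1/(3682693 - 3731814) = 1/(-49121) = -1/49121 ≈ -2.0358e-5)
K(Q)/s - 2724746/V = -380/(-1/49121) - 2724746/1132 = -380*(-49121) - 2724746*1/1132 = 18665980 - 1362373/566 = 10563582307/566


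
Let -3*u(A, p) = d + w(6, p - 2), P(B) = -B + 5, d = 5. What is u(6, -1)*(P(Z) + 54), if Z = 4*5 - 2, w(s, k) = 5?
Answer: -410/3 ≈ -136.67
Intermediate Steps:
Z = 18 (Z = 20 - 2 = 18)
P(B) = 5 - B
u(A, p) = -10/3 (u(A, p) = -(5 + 5)/3 = -⅓*10 = -10/3)
u(6, -1)*(P(Z) + 54) = -10*((5 - 1*18) + 54)/3 = -10*((5 - 18) + 54)/3 = -10*(-13 + 54)/3 = -10/3*41 = -410/3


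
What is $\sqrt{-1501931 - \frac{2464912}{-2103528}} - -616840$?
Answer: $616840 + \frac{i \sqrt{103840378624764537}}{262941} \approx 6.1684 \cdot 10^{5} + 1225.5 i$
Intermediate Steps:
$\sqrt{-1501931 - \frac{2464912}{-2103528}} - -616840 = \sqrt{-1501931 - - \frac{308114}{262941}} + 616840 = \sqrt{-1501931 + \frac{308114}{262941}} + 616840 = \sqrt{- \frac{394918930957}{262941}} + 616840 = \frac{i \sqrt{103840378624764537}}{262941} + 616840 = 616840 + \frac{i \sqrt{103840378624764537}}{262941}$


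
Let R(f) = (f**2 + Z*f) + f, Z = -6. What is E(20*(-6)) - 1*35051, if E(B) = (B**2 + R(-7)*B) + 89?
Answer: -30642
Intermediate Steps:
R(f) = f**2 - 5*f (R(f) = (f**2 - 6*f) + f = f**2 - 5*f)
E(B) = 89 + B**2 + 84*B (E(B) = (B**2 + (-7*(-5 - 7))*B) + 89 = (B**2 + (-7*(-12))*B) + 89 = (B**2 + 84*B) + 89 = 89 + B**2 + 84*B)
E(20*(-6)) - 1*35051 = (89 + (20*(-6))**2 + 84*(20*(-6))) - 1*35051 = (89 + (-120)**2 + 84*(-120)) - 35051 = (89 + 14400 - 10080) - 35051 = 4409 - 35051 = -30642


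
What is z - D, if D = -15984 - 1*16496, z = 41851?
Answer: 74331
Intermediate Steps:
D = -32480 (D = -15984 - 16496 = -32480)
z - D = 41851 - 1*(-32480) = 41851 + 32480 = 74331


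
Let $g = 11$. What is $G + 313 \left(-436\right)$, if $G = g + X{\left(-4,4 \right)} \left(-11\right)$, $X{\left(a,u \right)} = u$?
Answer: $-136501$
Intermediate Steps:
$G = -33$ ($G = 11 + 4 \left(-11\right) = 11 - 44 = -33$)
$G + 313 \left(-436\right) = -33 + 313 \left(-436\right) = -33 - 136468 = -136501$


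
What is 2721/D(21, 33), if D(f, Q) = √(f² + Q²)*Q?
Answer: 907*√170/5610 ≈ 2.1080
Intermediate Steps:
D(f, Q) = Q*√(Q² + f²) (D(f, Q) = √(Q² + f²)*Q = Q*√(Q² + f²))
2721/D(21, 33) = 2721/((33*√(33² + 21²))) = 2721/((33*√(1089 + 441))) = 2721/((33*√1530)) = 2721/((33*(3*√170))) = 2721/((99*√170)) = 2721*(√170/16830) = 907*√170/5610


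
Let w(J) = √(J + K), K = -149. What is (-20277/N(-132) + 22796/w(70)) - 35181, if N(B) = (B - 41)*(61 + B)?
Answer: -432148500/12283 - 22796*I*√79/79 ≈ -35183.0 - 2564.8*I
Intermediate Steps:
N(B) = (-41 + B)*(61 + B)
w(J) = √(-149 + J) (w(J) = √(J - 149) = √(-149 + J))
(-20277/N(-132) + 22796/w(70)) - 35181 = (-20277/(-2501 + (-132)² + 20*(-132)) + 22796/(√(-149 + 70))) - 35181 = (-20277/(-2501 + 17424 - 2640) + 22796/(√(-79))) - 35181 = (-20277/12283 + 22796/((I*√79))) - 35181 = (-20277*1/12283 + 22796*(-I*√79/79)) - 35181 = (-20277/12283 - 22796*I*√79/79) - 35181 = -432148500/12283 - 22796*I*√79/79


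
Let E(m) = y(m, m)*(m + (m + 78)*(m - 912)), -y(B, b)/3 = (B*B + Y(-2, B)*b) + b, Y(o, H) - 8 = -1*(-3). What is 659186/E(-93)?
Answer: -29963/15389919 ≈ -0.0019469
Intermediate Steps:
Y(o, H) = 11 (Y(o, H) = 8 - 1*(-3) = 8 + 3 = 11)
y(B, b) = -36*b - 3*B**2 (y(B, b) = -3*((B*B + 11*b) + b) = -3*((B**2 + 11*b) + b) = -3*(B**2 + 12*b) = -36*b - 3*B**2)
E(m) = (m + (-912 + m)*(78 + m))*(-36*m - 3*m**2) (E(m) = (-36*m - 3*m**2)*(m + (m + 78)*(m - 912)) = (-36*m - 3*m**2)*(m + (78 + m)*(-912 + m)) = (-36*m - 3*m**2)*(m + (-912 + m)*(78 + m)) = (m + (-912 + m)*(78 + m))*(-36*m - 3*m**2))
659186/E(-93) = 659186/((3*(-93)*(12 - 93)*(71136 - 1*(-93)**2 + 833*(-93)))) = 659186/((3*(-93)*(-81)*(71136 - 1*8649 - 77469))) = 659186/((3*(-93)*(-81)*(71136 - 8649 - 77469))) = 659186/((3*(-93)*(-81)*(-14982))) = 659186/(-338578218) = 659186*(-1/338578218) = -29963/15389919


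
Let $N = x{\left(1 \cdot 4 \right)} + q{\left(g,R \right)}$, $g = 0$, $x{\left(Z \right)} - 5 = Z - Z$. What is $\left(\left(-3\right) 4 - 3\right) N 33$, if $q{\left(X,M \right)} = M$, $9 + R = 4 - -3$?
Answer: $-1485$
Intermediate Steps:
$x{\left(Z \right)} = 5$ ($x{\left(Z \right)} = 5 + \left(Z - Z\right) = 5 + 0 = 5$)
$R = -2$ ($R = -9 + \left(4 - -3\right) = -9 + \left(4 + 3\right) = -9 + 7 = -2$)
$N = 3$ ($N = 5 - 2 = 3$)
$\left(\left(-3\right) 4 - 3\right) N 33 = \left(\left(-3\right) 4 - 3\right) 3 \cdot 33 = \left(-12 - 3\right) 3 \cdot 33 = \left(-15\right) 3 \cdot 33 = \left(-45\right) 33 = -1485$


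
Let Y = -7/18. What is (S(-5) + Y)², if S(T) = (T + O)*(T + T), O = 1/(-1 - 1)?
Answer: 966289/324 ≈ 2982.4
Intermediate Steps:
O = -½ (O = 1/(-2) = -½ ≈ -0.50000)
S(T) = 2*T*(-½ + T) (S(T) = (T - ½)*(T + T) = (-½ + T)*(2*T) = 2*T*(-½ + T))
Y = -7/18 (Y = -7*1/18 = -7/18 ≈ -0.38889)
(S(-5) + Y)² = (-5*(-1 + 2*(-5)) - 7/18)² = (-5*(-1 - 10) - 7/18)² = (-5*(-11) - 7/18)² = (55 - 7/18)² = (983/18)² = 966289/324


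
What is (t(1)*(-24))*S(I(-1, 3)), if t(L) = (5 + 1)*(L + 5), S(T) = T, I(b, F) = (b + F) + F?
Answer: -4320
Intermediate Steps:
I(b, F) = b + 2*F (I(b, F) = (F + b) + F = b + 2*F)
t(L) = 30 + 6*L (t(L) = 6*(5 + L) = 30 + 6*L)
(t(1)*(-24))*S(I(-1, 3)) = ((30 + 6*1)*(-24))*(-1 + 2*3) = ((30 + 6)*(-24))*(-1 + 6) = (36*(-24))*5 = -864*5 = -4320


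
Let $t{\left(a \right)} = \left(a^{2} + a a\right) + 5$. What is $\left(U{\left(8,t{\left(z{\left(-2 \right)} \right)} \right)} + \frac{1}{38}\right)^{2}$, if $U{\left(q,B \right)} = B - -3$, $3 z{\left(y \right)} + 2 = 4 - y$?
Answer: $\frac{15689521}{116964} \approx 134.14$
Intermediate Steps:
$z{\left(y \right)} = \frac{2}{3} - \frac{y}{3}$ ($z{\left(y \right)} = - \frac{2}{3} + \frac{4 - y}{3} = - \frac{2}{3} - \left(- \frac{4}{3} + \frac{y}{3}\right) = \frac{2}{3} - \frac{y}{3}$)
$t{\left(a \right)} = 5 + 2 a^{2}$ ($t{\left(a \right)} = \left(a^{2} + a^{2}\right) + 5 = 2 a^{2} + 5 = 5 + 2 a^{2}$)
$U{\left(q,B \right)} = 3 + B$ ($U{\left(q,B \right)} = B + 3 = 3 + B$)
$\left(U{\left(8,t{\left(z{\left(-2 \right)} \right)} \right)} + \frac{1}{38}\right)^{2} = \left(\left(3 + \left(5 + 2 \left(\frac{2}{3} - - \frac{2}{3}\right)^{2}\right)\right) + \frac{1}{38}\right)^{2} = \left(\left(3 + \left(5 + 2 \left(\frac{2}{3} + \frac{2}{3}\right)^{2}\right)\right) + \frac{1}{38}\right)^{2} = \left(\left(3 + \left(5 + 2 \left(\frac{4}{3}\right)^{2}\right)\right) + \frac{1}{38}\right)^{2} = \left(\left(3 + \left(5 + 2 \cdot \frac{16}{9}\right)\right) + \frac{1}{38}\right)^{2} = \left(\left(3 + \left(5 + \frac{32}{9}\right)\right) + \frac{1}{38}\right)^{2} = \left(\left(3 + \frac{77}{9}\right) + \frac{1}{38}\right)^{2} = \left(\frac{104}{9} + \frac{1}{38}\right)^{2} = \left(\frac{3961}{342}\right)^{2} = \frac{15689521}{116964}$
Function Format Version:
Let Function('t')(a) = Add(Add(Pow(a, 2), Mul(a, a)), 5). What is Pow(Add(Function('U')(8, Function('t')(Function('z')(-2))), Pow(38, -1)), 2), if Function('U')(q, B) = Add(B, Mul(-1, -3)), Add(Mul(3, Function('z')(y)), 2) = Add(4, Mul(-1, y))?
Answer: Rational(15689521, 116964) ≈ 134.14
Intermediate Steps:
Function('z')(y) = Add(Rational(2, 3), Mul(Rational(-1, 3), y)) (Function('z')(y) = Add(Rational(-2, 3), Mul(Rational(1, 3), Add(4, Mul(-1, y)))) = Add(Rational(-2, 3), Add(Rational(4, 3), Mul(Rational(-1, 3), y))) = Add(Rational(2, 3), Mul(Rational(-1, 3), y)))
Function('t')(a) = Add(5, Mul(2, Pow(a, 2))) (Function('t')(a) = Add(Add(Pow(a, 2), Pow(a, 2)), 5) = Add(Mul(2, Pow(a, 2)), 5) = Add(5, Mul(2, Pow(a, 2))))
Function('U')(q, B) = Add(3, B) (Function('U')(q, B) = Add(B, 3) = Add(3, B))
Pow(Add(Function('U')(8, Function('t')(Function('z')(-2))), Pow(38, -1)), 2) = Pow(Add(Add(3, Add(5, Mul(2, Pow(Add(Rational(2, 3), Mul(Rational(-1, 3), -2)), 2)))), Pow(38, -1)), 2) = Pow(Add(Add(3, Add(5, Mul(2, Pow(Add(Rational(2, 3), Rational(2, 3)), 2)))), Rational(1, 38)), 2) = Pow(Add(Add(3, Add(5, Mul(2, Pow(Rational(4, 3), 2)))), Rational(1, 38)), 2) = Pow(Add(Add(3, Add(5, Mul(2, Rational(16, 9)))), Rational(1, 38)), 2) = Pow(Add(Add(3, Add(5, Rational(32, 9))), Rational(1, 38)), 2) = Pow(Add(Add(3, Rational(77, 9)), Rational(1, 38)), 2) = Pow(Add(Rational(104, 9), Rational(1, 38)), 2) = Pow(Rational(3961, 342), 2) = Rational(15689521, 116964)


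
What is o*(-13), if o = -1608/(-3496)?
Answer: -2613/437 ≈ -5.9794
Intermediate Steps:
o = 201/437 (o = -1608*(-1/3496) = 201/437 ≈ 0.45995)
o*(-13) = (201/437)*(-13) = -2613/437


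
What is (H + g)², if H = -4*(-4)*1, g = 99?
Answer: 13225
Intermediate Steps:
H = 16 (H = 16*1 = 16)
(H + g)² = (16 + 99)² = 115² = 13225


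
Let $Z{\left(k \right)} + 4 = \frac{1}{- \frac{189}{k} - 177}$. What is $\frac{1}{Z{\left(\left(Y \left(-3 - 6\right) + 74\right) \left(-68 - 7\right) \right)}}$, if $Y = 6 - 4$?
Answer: $- \frac{35391}{141764} \approx -0.24965$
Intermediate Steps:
$Y = 2$
$Z{\left(k \right)} = -4 + \frac{1}{-177 - \frac{189}{k}}$ ($Z{\left(k \right)} = -4 + \frac{1}{- \frac{189}{k} - 177} = -4 + \frac{1}{-177 - \frac{189}{k}}$)
$\frac{1}{Z{\left(\left(Y \left(-3 - 6\right) + 74\right) \left(-68 - 7\right) \right)}} = \frac{1}{\frac{1}{3} \frac{1}{63 + 59 \left(2 \left(-3 - 6\right) + 74\right) \left(-68 - 7\right)} \left(-756 - 709 \left(2 \left(-3 - 6\right) + 74\right) \left(-68 - 7\right)\right)} = \frac{1}{\frac{1}{3} \frac{1}{63 + 59 \left(2 \left(-9\right) + 74\right) \left(-75\right)} \left(-756 - 709 \left(2 \left(-9\right) + 74\right) \left(-75\right)\right)} = \frac{1}{\frac{1}{3} \frac{1}{63 + 59 \left(-18 + 74\right) \left(-75\right)} \left(-756 - 709 \left(-18 + 74\right) \left(-75\right)\right)} = \frac{1}{\frac{1}{3} \frac{1}{63 + 59 \cdot 56 \left(-75\right)} \left(-756 - 709 \cdot 56 \left(-75\right)\right)} = \frac{1}{\frac{1}{3} \frac{1}{63 + 59 \left(-4200\right)} \left(-756 - -2977800\right)} = \frac{1}{\frac{1}{3} \frac{1}{63 - 247800} \left(-756 + 2977800\right)} = \frac{1}{\frac{1}{3} \frac{1}{-247737} \cdot 2977044} = \frac{1}{\frac{1}{3} \left(- \frac{1}{247737}\right) 2977044} = \frac{1}{- \frac{141764}{35391}} = - \frac{35391}{141764}$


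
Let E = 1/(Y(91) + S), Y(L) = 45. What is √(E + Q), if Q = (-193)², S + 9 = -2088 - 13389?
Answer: 4*√555067092333/15441 ≈ 193.00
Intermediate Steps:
S = -15486 (S = -9 + (-2088 - 13389) = -9 - 15477 = -15486)
Q = 37249
E = -1/15441 (E = 1/(45 - 15486) = 1/(-15441) = -1/15441 ≈ -6.4763e-5)
√(E + Q) = √(-1/15441 + 37249) = √(575161808/15441) = 4*√555067092333/15441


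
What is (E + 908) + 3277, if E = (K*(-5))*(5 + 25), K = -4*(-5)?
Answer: 1185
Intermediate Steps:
K = 20
E = -3000 (E = (20*(-5))*(5 + 25) = -100*30 = -3000)
(E + 908) + 3277 = (-3000 + 908) + 3277 = -2092 + 3277 = 1185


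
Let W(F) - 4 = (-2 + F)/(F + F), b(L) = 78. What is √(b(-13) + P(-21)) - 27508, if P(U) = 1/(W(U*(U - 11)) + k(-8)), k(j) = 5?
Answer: -27508 + 3*√353579902/6383 ≈ -27499.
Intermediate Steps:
W(F) = 4 + (-2 + F)/(2*F) (W(F) = 4 + (-2 + F)/(F + F) = 4 + (-2 + F)/((2*F)) = 4 + (-2 + F)*(1/(2*F)) = 4 + (-2 + F)/(2*F))
P(U) = 1/(19/2 - 1/(U*(-11 + U))) (P(U) = 1/((9/2 - 1/(U*(U - 11))) + 5) = 1/((9/2 - 1/(U*(-11 + U))) + 5) = 1/(19/2 - 1/(U*(-11 + U))))
√(b(-13) + P(-21)) - 27508 = √(78 + 2*(-21)*(-11 - 21)/(-2 + 19*(-21)*(-11 - 21))) - 27508 = √(78 + 2*(-21)*(-32)/(-2 + 19*(-21)*(-32))) - 27508 = √(78 + 2*(-21)*(-32)/(-2 + 12768)) - 27508 = √(78 + 2*(-21)*(-32)/12766) - 27508 = √(78 + 2*(-21)*(1/12766)*(-32)) - 27508 = √(78 + 672/6383) - 27508 = √(498546/6383) - 27508 = 3*√353579902/6383 - 27508 = -27508 + 3*√353579902/6383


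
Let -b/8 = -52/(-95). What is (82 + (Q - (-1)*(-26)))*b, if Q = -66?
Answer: 832/19 ≈ 43.789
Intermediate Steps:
b = -416/95 (b = -(-416)/(-95) = -(-416)*(-1)/95 = -8*52/95 = -416/95 ≈ -4.3789)
(82 + (Q - (-1)*(-26)))*b = (82 + (-66 - (-1)*(-26)))*(-416/95) = (82 + (-66 - 1*26))*(-416/95) = (82 + (-66 - 26))*(-416/95) = (82 - 92)*(-416/95) = -10*(-416/95) = 832/19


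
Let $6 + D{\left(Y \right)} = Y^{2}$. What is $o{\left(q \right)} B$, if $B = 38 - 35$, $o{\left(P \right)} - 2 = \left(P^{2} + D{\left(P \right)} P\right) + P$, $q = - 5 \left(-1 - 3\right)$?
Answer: $24906$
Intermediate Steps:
$D{\left(Y \right)} = -6 + Y^{2}$
$q = 20$ ($q = \left(-5\right) \left(-4\right) = 20$)
$o{\left(P \right)} = 2 + P + P^{2} + P \left(-6 + P^{2}\right)$ ($o{\left(P \right)} = 2 + \left(\left(P^{2} + \left(-6 + P^{2}\right) P\right) + P\right) = 2 + \left(\left(P^{2} + P \left(-6 + P^{2}\right)\right) + P\right) = 2 + \left(P + P^{2} + P \left(-6 + P^{2}\right)\right) = 2 + P + P^{2} + P \left(-6 + P^{2}\right)$)
$B = 3$
$o{\left(q \right)} B = \left(2 + 20^{2} + 20^{3} - 100\right) 3 = \left(2 + 400 + 8000 - 100\right) 3 = 8302 \cdot 3 = 24906$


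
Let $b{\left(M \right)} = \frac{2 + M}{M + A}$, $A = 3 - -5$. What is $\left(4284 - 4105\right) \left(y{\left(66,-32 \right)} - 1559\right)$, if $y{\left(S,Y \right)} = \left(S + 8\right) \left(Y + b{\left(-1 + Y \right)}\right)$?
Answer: $- \frac{17162699}{25} \approx -6.8651 \cdot 10^{5}$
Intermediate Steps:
$A = 8$ ($A = 3 + 5 = 8$)
$b{\left(M \right)} = \frac{2 + M}{8 + M}$ ($b{\left(M \right)} = \frac{2 + M}{M + 8} = \frac{2 + M}{8 + M}$)
$y{\left(S,Y \right)} = \left(8 + S\right) \left(Y + \frac{1 + Y}{7 + Y}\right)$ ($y{\left(S,Y \right)} = \left(S + 8\right) \left(Y + \frac{2 + \left(-1 + Y\right)}{8 + \left(-1 + Y\right)}\right) = \left(8 + S\right) \left(Y + \frac{1 + Y}{7 + Y}\right)$)
$\left(4284 - 4105\right) \left(y{\left(66,-32 \right)} - 1559\right) = \left(4284 - 4105\right) \left(\frac{8 + 8 \left(-32\right) + 66 \left(1 - 32\right) - 32 \left(7 - 32\right) \left(8 + 66\right)}{7 - 32} - 1559\right) = 179 \left(\frac{8 - 256 + 66 \left(-31\right) - \left(-800\right) 74}{-25} - 1559\right) = 179 \left(- \frac{8 - 256 - 2046 + 59200}{25} - 1559\right) = 179 \left(\left(- \frac{1}{25}\right) 56906 - 1559\right) = 179 \left(- \frac{56906}{25} - 1559\right) = 179 \left(- \frac{95881}{25}\right) = - \frac{17162699}{25}$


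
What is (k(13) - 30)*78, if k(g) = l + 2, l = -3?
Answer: -2418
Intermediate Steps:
k(g) = -1 (k(g) = -3 + 2 = -1)
(k(13) - 30)*78 = (-1 - 30)*78 = -31*78 = -2418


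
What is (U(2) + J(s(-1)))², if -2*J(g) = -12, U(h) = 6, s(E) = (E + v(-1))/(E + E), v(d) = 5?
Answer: 144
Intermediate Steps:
s(E) = (5 + E)/(2*E) (s(E) = (E + 5)/(E + E) = (5 + E)/((2*E)) = (5 + E)*(1/(2*E)) = (5 + E)/(2*E))
J(g) = 6 (J(g) = -½*(-12) = 6)
(U(2) + J(s(-1)))² = (6 + 6)² = 12² = 144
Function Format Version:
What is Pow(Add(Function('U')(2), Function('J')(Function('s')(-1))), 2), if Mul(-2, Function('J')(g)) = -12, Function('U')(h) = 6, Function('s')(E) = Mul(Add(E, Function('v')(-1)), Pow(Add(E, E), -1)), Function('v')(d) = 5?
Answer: 144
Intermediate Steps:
Function('s')(E) = Mul(Rational(1, 2), Pow(E, -1), Add(5, E)) (Function('s')(E) = Mul(Add(E, 5), Pow(Add(E, E), -1)) = Mul(Add(5, E), Pow(Mul(2, E), -1)) = Mul(Add(5, E), Mul(Rational(1, 2), Pow(E, -1))) = Mul(Rational(1, 2), Pow(E, -1), Add(5, E)))
Function('J')(g) = 6 (Function('J')(g) = Mul(Rational(-1, 2), -12) = 6)
Pow(Add(Function('U')(2), Function('J')(Function('s')(-1))), 2) = Pow(Add(6, 6), 2) = Pow(12, 2) = 144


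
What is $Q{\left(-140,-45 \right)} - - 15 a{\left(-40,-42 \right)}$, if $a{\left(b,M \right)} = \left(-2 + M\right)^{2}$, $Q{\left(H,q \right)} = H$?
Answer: $28900$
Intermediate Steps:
$Q{\left(-140,-45 \right)} - - 15 a{\left(-40,-42 \right)} = -140 - - 15 \left(-2 - 42\right)^{2} = -140 - - 15 \left(-44\right)^{2} = -140 - \left(-15\right) 1936 = -140 - -29040 = -140 + 29040 = 28900$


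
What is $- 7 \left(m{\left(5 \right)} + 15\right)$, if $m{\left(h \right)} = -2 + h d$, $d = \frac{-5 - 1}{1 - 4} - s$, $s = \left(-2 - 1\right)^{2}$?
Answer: $154$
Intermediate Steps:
$s = 9$ ($s = \left(-3\right)^{2} = 9$)
$d = -7$ ($d = \frac{-5 - 1}{1 - 4} - 9 = - \frac{6}{-3} - 9 = \left(-6\right) \left(- \frac{1}{3}\right) - 9 = 2 - 9 = -7$)
$m{\left(h \right)} = -2 - 7 h$ ($m{\left(h \right)} = -2 + h \left(-7\right) = -2 - 7 h$)
$- 7 \left(m{\left(5 \right)} + 15\right) = - 7 \left(\left(-2 - 35\right) + 15\right) = - 7 \left(-37 + 15\right) = \left(-7\right) \left(-22\right) = 154$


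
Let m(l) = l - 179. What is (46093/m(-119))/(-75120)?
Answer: 46093/22385760 ≈ 0.0020590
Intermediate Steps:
m(l) = -179 + l
(46093/m(-119))/(-75120) = (46093/(-179 - 119))/(-75120) = (46093/(-298))*(-1/75120) = (46093*(-1/298))*(-1/75120) = -46093/298*(-1/75120) = 46093/22385760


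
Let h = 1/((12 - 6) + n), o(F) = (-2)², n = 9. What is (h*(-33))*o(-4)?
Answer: -44/5 ≈ -8.8000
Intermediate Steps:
o(F) = 4
h = 1/15 (h = 1/((12 - 6) + 9) = 1/(6 + 9) = 1/15 ≈ 0.066667)
(h*(-33))*o(-4) = ((1/15)*(-33))*4 = -11/5*4 = -44/5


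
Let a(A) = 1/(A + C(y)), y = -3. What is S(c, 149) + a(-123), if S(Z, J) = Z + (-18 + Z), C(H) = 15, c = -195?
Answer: -44065/108 ≈ -408.01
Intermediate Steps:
S(Z, J) = -18 + 2*Z
a(A) = 1/(15 + A) (a(A) = 1/(A + 15) = 1/(15 + A))
S(c, 149) + a(-123) = (-18 + 2*(-195)) + 1/(15 - 123) = (-18 - 390) + 1/(-108) = -408 - 1/108 = -44065/108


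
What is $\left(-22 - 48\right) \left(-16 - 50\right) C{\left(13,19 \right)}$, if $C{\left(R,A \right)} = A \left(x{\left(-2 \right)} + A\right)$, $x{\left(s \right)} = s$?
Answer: $1492260$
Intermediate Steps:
$C{\left(R,A \right)} = A \left(-2 + A\right)$
$\left(-22 - 48\right) \left(-16 - 50\right) C{\left(13,19 \right)} = \left(-22 - 48\right) \left(-16 - 50\right) 19 \left(-2 + 19\right) = - 70 \left(-16 - 50\right) 19 \cdot 17 = - 70 \left(-16 - 50\right) 323 = \left(-70\right) \left(-66\right) 323 = 4620 \cdot 323 = 1492260$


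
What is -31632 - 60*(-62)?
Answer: -27912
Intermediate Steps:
-31632 - 60*(-62) = -31632 + 3720 = -27912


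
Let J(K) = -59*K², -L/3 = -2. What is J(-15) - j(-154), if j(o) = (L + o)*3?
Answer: -12831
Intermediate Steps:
L = 6 (L = -3*(-2) = 6)
j(o) = 18 + 3*o (j(o) = (6 + o)*3 = 18 + 3*o)
J(-15) - j(-154) = -59*(-15)² - (18 + 3*(-154)) = -59*225 - (18 - 462) = -13275 - 1*(-444) = -13275 + 444 = -12831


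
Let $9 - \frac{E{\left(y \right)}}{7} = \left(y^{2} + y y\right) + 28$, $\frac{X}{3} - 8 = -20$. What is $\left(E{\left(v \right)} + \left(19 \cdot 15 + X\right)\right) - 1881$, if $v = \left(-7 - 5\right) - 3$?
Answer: $-4915$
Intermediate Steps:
$X = -36$ ($X = 24 + 3 \left(-20\right) = 24 - 60 = -36$)
$v = -15$ ($v = -12 - 3 = -15$)
$E{\left(y \right)} = -133 - 14 y^{2}$ ($E{\left(y \right)} = 63 - 7 \left(\left(y^{2} + y y\right) + 28\right) = 63 - 7 \left(\left(y^{2} + y^{2}\right) + 28\right) = 63 - 7 \left(2 y^{2} + 28\right) = 63 - 7 \left(28 + 2 y^{2}\right) = 63 - \left(196 + 14 y^{2}\right) = -133 - 14 y^{2}$)
$\left(E{\left(v \right)} + \left(19 \cdot 15 + X\right)\right) - 1881 = \left(\left(-133 - 14 \left(-15\right)^{2}\right) + \left(19 \cdot 15 - 36\right)\right) - 1881 = \left(\left(-133 - 3150\right) + \left(285 - 36\right)\right) - 1881 = \left(\left(-133 - 3150\right) + 249\right) - 1881 = \left(-3283 + 249\right) - 1881 = -3034 - 1881 = -4915$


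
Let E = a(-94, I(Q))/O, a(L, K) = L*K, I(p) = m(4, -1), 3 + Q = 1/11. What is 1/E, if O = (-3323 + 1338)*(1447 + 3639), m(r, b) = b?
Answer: -5047855/47 ≈ -1.0740e+5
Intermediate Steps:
Q = -32/11 (Q = -3 + 1/11 = -32/11 ≈ -2.9091)
I(p) = -1
O = -10095710 (O = -1985*5086 = -10095710)
a(L, K) = K*L
E = -47/5047855 (E = -1*(-94)/(-10095710) = 94*(-1/10095710) = -47/5047855 ≈ -9.3109e-6)
1/E = 1/(-47/5047855) = -5047855/47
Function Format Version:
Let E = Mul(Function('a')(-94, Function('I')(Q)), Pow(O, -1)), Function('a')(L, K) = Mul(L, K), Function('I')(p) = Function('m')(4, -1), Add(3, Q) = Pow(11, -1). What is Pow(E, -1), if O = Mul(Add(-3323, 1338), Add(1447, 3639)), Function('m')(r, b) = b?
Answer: Rational(-5047855, 47) ≈ -1.0740e+5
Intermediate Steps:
Q = Rational(-32, 11) (Q = Add(-3, Pow(11, -1)) = Add(-3, Rational(1, 11)) = Rational(-32, 11) ≈ -2.9091)
Function('I')(p) = -1
O = -10095710 (O = Mul(-1985, 5086) = -10095710)
Function('a')(L, K) = Mul(K, L)
E = Rational(-47, 5047855) (E = Mul(Mul(-1, -94), Pow(-10095710, -1)) = Mul(94, Rational(-1, 10095710)) = Rational(-47, 5047855) ≈ -9.3109e-6)
Pow(E, -1) = Pow(Rational(-47, 5047855), -1) = Rational(-5047855, 47)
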